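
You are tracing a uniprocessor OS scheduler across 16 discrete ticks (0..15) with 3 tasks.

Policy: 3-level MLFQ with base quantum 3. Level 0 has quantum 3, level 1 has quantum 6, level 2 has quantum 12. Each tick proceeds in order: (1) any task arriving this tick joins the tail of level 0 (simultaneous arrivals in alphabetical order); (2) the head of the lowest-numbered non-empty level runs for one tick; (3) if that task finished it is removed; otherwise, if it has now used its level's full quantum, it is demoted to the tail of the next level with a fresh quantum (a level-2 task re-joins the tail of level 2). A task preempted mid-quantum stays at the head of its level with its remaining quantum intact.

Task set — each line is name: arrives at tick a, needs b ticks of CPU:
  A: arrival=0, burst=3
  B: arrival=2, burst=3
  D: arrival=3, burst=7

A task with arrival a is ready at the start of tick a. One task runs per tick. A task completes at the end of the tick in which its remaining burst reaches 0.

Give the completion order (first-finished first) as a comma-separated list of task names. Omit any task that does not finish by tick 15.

t=0: L0/L1/L2 = A/-/- → run A
t=1: L0/L1/L2 = A/-/- → run A
t=2: L0/L1/L2 = AB/-/- → run A
t=3: L0/L1/L2 = BD/-/- → run B
t=4: L0/L1/L2 = BD/-/- → run B
t=5: L0/L1/L2 = BD/-/- → run B
t=6: L0/L1/L2 = D/-/- → run D
t=7: L0/L1/L2 = D/-/- → run D
t=8: L0/L1/L2 = D/-/- → run D
t=9: L0/L1/L2 = -/D/- → run D
t=10: L0/L1/L2 = -/D/- → run D
t=11: L0/L1/L2 = -/D/- → run D
t=12: L0/L1/L2 = -/D/- → run D
t=13: (idle)
t=14: (idle)
t=15: (idle)

completion order = A, B, D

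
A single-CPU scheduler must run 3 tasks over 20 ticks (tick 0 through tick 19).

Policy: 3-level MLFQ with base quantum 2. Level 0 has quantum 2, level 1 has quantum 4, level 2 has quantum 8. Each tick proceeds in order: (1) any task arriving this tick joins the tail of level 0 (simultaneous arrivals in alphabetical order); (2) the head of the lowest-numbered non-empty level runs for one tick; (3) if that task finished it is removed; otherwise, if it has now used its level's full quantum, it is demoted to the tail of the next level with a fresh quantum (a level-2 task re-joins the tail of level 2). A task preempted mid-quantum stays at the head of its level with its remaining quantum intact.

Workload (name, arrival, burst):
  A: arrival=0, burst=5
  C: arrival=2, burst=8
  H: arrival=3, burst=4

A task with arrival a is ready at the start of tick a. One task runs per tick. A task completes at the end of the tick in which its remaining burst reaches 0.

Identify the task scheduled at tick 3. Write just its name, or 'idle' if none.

running at tick 3 = C

t=0: L0/L1/L2 = A/-/- → run A
t=1: L0/L1/L2 = A/-/- → run A
t=2: L0/L1/L2 = C/A/- → run C
t=3: L0/L1/L2 = CH/A/- → run C
t=4: L0/L1/L2 = H/AC/- → run H
t=5: L0/L1/L2 = H/AC/- → run H
t=6: L0/L1/L2 = -/ACH/- → run A
t=7: L0/L1/L2 = -/ACH/- → run A
t=8: L0/L1/L2 = -/ACH/- → run A
t=9: L0/L1/L2 = -/CH/- → run C
t=10: L0/L1/L2 = -/CH/- → run C
t=11: L0/L1/L2 = -/CH/- → run C
t=12: L0/L1/L2 = -/CH/- → run C
t=13: L0/L1/L2 = -/H/C → run H
t=14: L0/L1/L2 = -/H/C → run H
t=15: L0/L1/L2 = -/-/C → run C
t=16: L0/L1/L2 = -/-/C → run C
t=17: (idle)
t=18: (idle)
t=19: (idle)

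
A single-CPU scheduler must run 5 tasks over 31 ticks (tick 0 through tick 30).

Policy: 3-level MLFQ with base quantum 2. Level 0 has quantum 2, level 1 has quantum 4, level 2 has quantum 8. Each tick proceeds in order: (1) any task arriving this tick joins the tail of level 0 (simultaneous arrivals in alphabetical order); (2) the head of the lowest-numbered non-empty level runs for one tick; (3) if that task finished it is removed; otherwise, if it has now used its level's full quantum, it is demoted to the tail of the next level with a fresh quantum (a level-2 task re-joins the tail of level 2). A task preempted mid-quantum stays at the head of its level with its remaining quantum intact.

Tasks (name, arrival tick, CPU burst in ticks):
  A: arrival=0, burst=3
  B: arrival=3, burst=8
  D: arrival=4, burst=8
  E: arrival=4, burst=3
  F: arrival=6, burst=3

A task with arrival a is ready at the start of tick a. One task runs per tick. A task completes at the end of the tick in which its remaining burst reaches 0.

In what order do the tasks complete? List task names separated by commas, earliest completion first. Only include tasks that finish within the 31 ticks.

completion order = A, E, F, B, D

t=0: L0/L1/L2 = A/-/- → run A
t=1: L0/L1/L2 = A/-/- → run A
t=2: L0/L1/L2 = -/A/- → run A
t=3: L0/L1/L2 = B/-/- → run B
t=4: L0/L1/L2 = BDE/-/- → run B
t=5: L0/L1/L2 = DE/B/- → run D
t=6: L0/L1/L2 = DEF/B/- → run D
t=7: L0/L1/L2 = EF/BD/- → run E
t=8: L0/L1/L2 = EF/BD/- → run E
t=9: L0/L1/L2 = F/BDE/- → run F
t=10: L0/L1/L2 = F/BDE/- → run F
t=11: L0/L1/L2 = -/BDEF/- → run B
t=12: L0/L1/L2 = -/BDEF/- → run B
t=13: L0/L1/L2 = -/BDEF/- → run B
t=14: L0/L1/L2 = -/BDEF/- → run B
t=15: L0/L1/L2 = -/DEF/B → run D
t=16: L0/L1/L2 = -/DEF/B → run D
t=17: L0/L1/L2 = -/DEF/B → run D
t=18: L0/L1/L2 = -/DEF/B → run D
t=19: L0/L1/L2 = -/EF/BD → run E
t=20: L0/L1/L2 = -/F/BD → run F
t=21: L0/L1/L2 = -/-/BD → run B
t=22: L0/L1/L2 = -/-/BD → run B
t=23: L0/L1/L2 = -/-/D → run D
t=24: L0/L1/L2 = -/-/D → run D
t=25: (idle)
t=26: (idle)
t=27: (idle)
t=28: (idle)
t=29: (idle)
t=30: (idle)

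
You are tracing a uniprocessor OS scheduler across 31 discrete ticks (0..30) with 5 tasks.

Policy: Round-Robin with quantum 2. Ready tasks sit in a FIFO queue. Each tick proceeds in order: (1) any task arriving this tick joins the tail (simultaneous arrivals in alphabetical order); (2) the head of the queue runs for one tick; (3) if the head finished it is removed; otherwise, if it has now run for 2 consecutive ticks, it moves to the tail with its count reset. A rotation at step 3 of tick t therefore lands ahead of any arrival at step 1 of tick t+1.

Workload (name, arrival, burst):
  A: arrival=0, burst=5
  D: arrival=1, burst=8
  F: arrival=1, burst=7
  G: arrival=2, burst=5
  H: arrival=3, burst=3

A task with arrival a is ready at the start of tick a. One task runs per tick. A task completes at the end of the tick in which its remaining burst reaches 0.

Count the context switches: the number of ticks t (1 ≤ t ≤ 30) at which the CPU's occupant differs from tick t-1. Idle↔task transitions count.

context switches = 16

t=0: queue=[A] q_used=0 → run A
t=1: queue=[A,D,F] q_used=1 → run A
t=2: queue=[D,F,A,G] q_used=0 → run D
t=3: queue=[D,F,A,G,H] q_used=1 → run D
t=4: queue=[F,A,G,H,D] q_used=0 → run F
t=5: queue=[F,A,G,H,D] q_used=1 → run F
t=6: queue=[A,G,H,D,F] q_used=0 → run A
t=7: queue=[A,G,H,D,F] q_used=1 → run A
t=8: queue=[G,H,D,F,A] q_used=0 → run G
t=9: queue=[G,H,D,F,A] q_used=1 → run G
t=10: queue=[H,D,F,A,G] q_used=0 → run H
t=11: queue=[H,D,F,A,G] q_used=1 → run H
t=12: queue=[D,F,A,G,H] q_used=0 → run D
t=13: queue=[D,F,A,G,H] q_used=1 → run D
t=14: queue=[F,A,G,H,D] q_used=0 → run F
t=15: queue=[F,A,G,H,D] q_used=1 → run F
t=16: queue=[A,G,H,D,F] q_used=0 → run A
t=17: queue=[G,H,D,F] q_used=0 → run G
t=18: queue=[G,H,D,F] q_used=1 → run G
t=19: queue=[H,D,F,G] q_used=0 → run H
t=20: queue=[D,F,G] q_used=0 → run D
t=21: queue=[D,F,G] q_used=1 → run D
t=22: queue=[F,G,D] q_used=0 → run F
t=23: queue=[F,G,D] q_used=1 → run F
t=24: queue=[G,D,F] q_used=0 → run G
t=25: queue=[D,F] q_used=0 → run D
t=26: queue=[D,F] q_used=1 → run D
t=27: queue=[F] q_used=0 → run F
t=28: (idle)
t=29: (idle)
t=30: (idle)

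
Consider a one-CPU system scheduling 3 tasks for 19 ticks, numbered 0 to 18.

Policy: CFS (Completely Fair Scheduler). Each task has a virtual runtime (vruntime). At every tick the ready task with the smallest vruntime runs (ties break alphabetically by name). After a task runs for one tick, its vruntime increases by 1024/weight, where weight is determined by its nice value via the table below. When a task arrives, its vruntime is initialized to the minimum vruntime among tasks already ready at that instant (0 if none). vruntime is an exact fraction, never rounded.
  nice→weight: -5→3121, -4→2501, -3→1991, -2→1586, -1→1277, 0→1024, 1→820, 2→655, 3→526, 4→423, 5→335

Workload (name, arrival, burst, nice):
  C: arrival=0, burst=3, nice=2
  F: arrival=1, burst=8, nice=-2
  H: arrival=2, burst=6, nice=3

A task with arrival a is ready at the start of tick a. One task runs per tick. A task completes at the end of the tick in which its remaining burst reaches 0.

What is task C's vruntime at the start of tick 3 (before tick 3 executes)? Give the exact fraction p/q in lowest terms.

t=0: vr[C=0] → run C
t=1: vr[C=1024/655 F=1024/655] → run C
t=2: vr[C=2048/655 F=1024/655 H=1024/655] → run F
t=3: vr[C=2048/655 F=1147392/519415 H=1024/655] → run H
t=4: vr[C=2048/655 F=1147392/519415 H=604672/172265] → run F
t=5: vr[C=2048/655 F=1482752/519415 H=604672/172265] → run F
t=6: vr[C=2048/655 F=1818112/519415 H=604672/172265] → run C
t=7: vr[F=1818112/519415 H=604672/172265] → run F
t=8: vr[F=2153472/519415 H=604672/172265] → run H
t=9: vr[F=2153472/519415 H=940032/172265] → run F
t=10: vr[F=2488832/519415 H=940032/172265] → run F
t=11: vr[F=2824192/519415 H=940032/172265] → run F
t=12: vr[F=3159552/519415 H=940032/172265] → run H
t=13: vr[F=3159552/519415 H=1275392/172265] → run F
t=14: vr[H=1275392/172265] → run H
t=15: vr[H=1610752/172265] → run H
t=16: vr[H=1946112/172265] → run H
t=17: (idle)
t=18: (idle)

vruntime(C, start of tick 3) = 2048/655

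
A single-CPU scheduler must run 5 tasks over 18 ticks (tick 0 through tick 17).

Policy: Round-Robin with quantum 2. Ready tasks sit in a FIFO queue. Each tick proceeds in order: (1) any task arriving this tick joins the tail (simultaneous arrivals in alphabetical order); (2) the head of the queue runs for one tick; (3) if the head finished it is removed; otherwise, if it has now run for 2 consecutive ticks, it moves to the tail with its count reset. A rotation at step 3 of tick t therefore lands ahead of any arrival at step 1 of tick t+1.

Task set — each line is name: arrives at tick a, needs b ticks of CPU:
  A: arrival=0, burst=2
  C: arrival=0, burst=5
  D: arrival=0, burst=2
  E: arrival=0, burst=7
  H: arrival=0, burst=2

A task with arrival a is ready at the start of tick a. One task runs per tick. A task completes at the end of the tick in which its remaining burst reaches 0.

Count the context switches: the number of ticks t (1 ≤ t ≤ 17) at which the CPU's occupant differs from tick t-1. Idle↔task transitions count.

t=0: queue=[A,C,D,E,H] q_used=0 → run A
t=1: queue=[A,C,D,E,H] q_used=1 → run A
t=2: queue=[C,D,E,H] q_used=0 → run C
t=3: queue=[C,D,E,H] q_used=1 → run C
t=4: queue=[D,E,H,C] q_used=0 → run D
t=5: queue=[D,E,H,C] q_used=1 → run D
t=6: queue=[E,H,C] q_used=0 → run E
t=7: queue=[E,H,C] q_used=1 → run E
t=8: queue=[H,C,E] q_used=0 → run H
t=9: queue=[H,C,E] q_used=1 → run H
t=10: queue=[C,E] q_used=0 → run C
t=11: queue=[C,E] q_used=1 → run C
t=12: queue=[E,C] q_used=0 → run E
t=13: queue=[E,C] q_used=1 → run E
t=14: queue=[C,E] q_used=0 → run C
t=15: queue=[E] q_used=0 → run E
t=16: queue=[E] q_used=1 → run E
t=17: queue=[E] q_used=0 → run E

context switches = 8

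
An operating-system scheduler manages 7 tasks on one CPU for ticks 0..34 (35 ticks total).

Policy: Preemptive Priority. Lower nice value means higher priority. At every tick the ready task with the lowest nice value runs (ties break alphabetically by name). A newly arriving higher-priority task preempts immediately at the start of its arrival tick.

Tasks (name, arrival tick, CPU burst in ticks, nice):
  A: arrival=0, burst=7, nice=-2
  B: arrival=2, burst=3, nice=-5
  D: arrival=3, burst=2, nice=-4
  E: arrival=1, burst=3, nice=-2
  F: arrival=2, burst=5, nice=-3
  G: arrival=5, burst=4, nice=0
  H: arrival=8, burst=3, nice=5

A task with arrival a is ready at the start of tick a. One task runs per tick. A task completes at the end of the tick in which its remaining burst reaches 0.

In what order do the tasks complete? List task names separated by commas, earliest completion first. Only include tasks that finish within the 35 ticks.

completion order = B, D, F, A, E, G, H

t=0: ready={A} → run A
t=1: ready={A,E} → run A
t=2: ready={A,B,E,F} → run B
t=3: ready={A,B,D,E,F} → run B
t=4: ready={A,B,D,E,F} → run B
t=5: ready={A,D,E,F,G} → run D
t=6: ready={A,D,E,F,G} → run D
t=7: ready={A,E,F,G} → run F
t=8: ready={A,E,F,G,H} → run F
t=9: ready={A,E,F,G,H} → run F
t=10: ready={A,E,F,G,H} → run F
t=11: ready={A,E,F,G,H} → run F
t=12: ready={A,E,G,H} → run A
t=13: ready={A,E,G,H} → run A
t=14: ready={A,E,G,H} → run A
t=15: ready={A,E,G,H} → run A
t=16: ready={A,E,G,H} → run A
t=17: ready={E,G,H} → run E
t=18: ready={E,G,H} → run E
t=19: ready={E,G,H} → run E
t=20: ready={G,H} → run G
t=21: ready={G,H} → run G
t=22: ready={G,H} → run G
t=23: ready={G,H} → run G
t=24: ready={H} → run H
t=25: ready={H} → run H
t=26: ready={H} → run H
t=27: (idle)
t=28: (idle)
t=29: (idle)
t=30: (idle)
t=31: (idle)
t=32: (idle)
t=33: (idle)
t=34: (idle)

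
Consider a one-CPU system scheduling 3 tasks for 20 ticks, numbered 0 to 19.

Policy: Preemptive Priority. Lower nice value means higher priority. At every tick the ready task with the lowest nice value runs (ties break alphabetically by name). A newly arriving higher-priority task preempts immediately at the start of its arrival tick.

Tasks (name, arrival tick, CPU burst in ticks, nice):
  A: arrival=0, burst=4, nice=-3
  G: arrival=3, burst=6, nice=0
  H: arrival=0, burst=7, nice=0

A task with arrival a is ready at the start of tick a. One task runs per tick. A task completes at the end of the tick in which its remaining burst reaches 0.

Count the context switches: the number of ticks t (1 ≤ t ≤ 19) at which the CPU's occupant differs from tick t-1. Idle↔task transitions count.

context switches = 3

t=0: ready={A,H} → run A
t=1: ready={A,H} → run A
t=2: ready={A,H} → run A
t=3: ready={A,G,H} → run A
t=4: ready={G,H} → run G
t=5: ready={G,H} → run G
t=6: ready={G,H} → run G
t=7: ready={G,H} → run G
t=8: ready={G,H} → run G
t=9: ready={G,H} → run G
t=10: ready={H} → run H
t=11: ready={H} → run H
t=12: ready={H} → run H
t=13: ready={H} → run H
t=14: ready={H} → run H
t=15: ready={H} → run H
t=16: ready={H} → run H
t=17: (idle)
t=18: (idle)
t=19: (idle)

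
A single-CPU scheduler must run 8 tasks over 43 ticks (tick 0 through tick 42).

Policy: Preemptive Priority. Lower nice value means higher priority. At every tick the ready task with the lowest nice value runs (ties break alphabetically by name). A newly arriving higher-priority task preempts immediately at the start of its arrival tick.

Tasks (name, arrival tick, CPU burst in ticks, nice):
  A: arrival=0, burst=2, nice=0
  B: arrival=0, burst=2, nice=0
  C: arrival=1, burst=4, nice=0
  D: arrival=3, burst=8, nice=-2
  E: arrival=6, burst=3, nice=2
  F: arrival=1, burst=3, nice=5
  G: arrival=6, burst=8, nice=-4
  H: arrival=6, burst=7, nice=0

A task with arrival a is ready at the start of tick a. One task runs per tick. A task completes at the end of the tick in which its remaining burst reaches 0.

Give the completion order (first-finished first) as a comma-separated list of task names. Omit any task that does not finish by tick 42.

t=0: ready={A,B} → run A
t=1: ready={A,B,C,F} → run A
t=2: ready={B,C,F} → run B
t=3: ready={B,C,D,F} → run D
t=4: ready={B,C,D,F} → run D
t=5: ready={B,C,D,F} → run D
t=6: ready={B,C,D,E,F,G,H} → run G
t=7: ready={B,C,D,E,F,G,H} → run G
t=8: ready={B,C,D,E,F,G,H} → run G
t=9: ready={B,C,D,E,F,G,H} → run G
t=10: ready={B,C,D,E,F,G,H} → run G
t=11: ready={B,C,D,E,F,G,H} → run G
t=12: ready={B,C,D,E,F,G,H} → run G
t=13: ready={B,C,D,E,F,G,H} → run G
t=14: ready={B,C,D,E,F,H} → run D
t=15: ready={B,C,D,E,F,H} → run D
t=16: ready={B,C,D,E,F,H} → run D
t=17: ready={B,C,D,E,F,H} → run D
t=18: ready={B,C,D,E,F,H} → run D
t=19: ready={B,C,E,F,H} → run B
t=20: ready={C,E,F,H} → run C
t=21: ready={C,E,F,H} → run C
t=22: ready={C,E,F,H} → run C
t=23: ready={C,E,F,H} → run C
t=24: ready={E,F,H} → run H
t=25: ready={E,F,H} → run H
t=26: ready={E,F,H} → run H
t=27: ready={E,F,H} → run H
t=28: ready={E,F,H} → run H
t=29: ready={E,F,H} → run H
t=30: ready={E,F,H} → run H
t=31: ready={E,F} → run E
t=32: ready={E,F} → run E
t=33: ready={E,F} → run E
t=34: ready={F} → run F
t=35: ready={F} → run F
t=36: ready={F} → run F
t=37: (idle)
t=38: (idle)
t=39: (idle)
t=40: (idle)
t=41: (idle)
t=42: (idle)

completion order = A, G, D, B, C, H, E, F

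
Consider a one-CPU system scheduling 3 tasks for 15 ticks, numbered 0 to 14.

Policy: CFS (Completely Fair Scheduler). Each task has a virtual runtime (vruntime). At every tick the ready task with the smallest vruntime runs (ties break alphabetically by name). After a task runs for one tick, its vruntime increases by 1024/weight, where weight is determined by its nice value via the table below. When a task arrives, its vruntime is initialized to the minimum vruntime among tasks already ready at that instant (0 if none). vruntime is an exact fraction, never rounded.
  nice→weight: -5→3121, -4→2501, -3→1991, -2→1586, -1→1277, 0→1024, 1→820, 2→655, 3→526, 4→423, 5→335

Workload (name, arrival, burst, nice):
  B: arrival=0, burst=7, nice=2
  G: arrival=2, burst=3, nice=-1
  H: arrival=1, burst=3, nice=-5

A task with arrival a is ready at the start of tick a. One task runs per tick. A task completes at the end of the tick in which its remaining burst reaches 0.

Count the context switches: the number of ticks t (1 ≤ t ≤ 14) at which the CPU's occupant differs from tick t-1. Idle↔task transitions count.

t=0: vr[B=0] → run B
t=1: vr[B=1024/655 H=1024/655] → run B
t=2: vr[B=2048/655 G=1024/655 H=1024/655] → run G
t=3: vr[B=2048/655 G=1978368/836435 H=1024/655] → run H
t=4: vr[B=2048/655 G=1978368/836435 H=3866624/2044255] → run H
t=5: vr[B=2048/655 G=1978368/836435 H=4537344/2044255] → run H
t=6: vr[B=2048/655 G=1978368/836435] → run G
t=7: vr[B=2048/655 G=2649088/836435] → run B
t=8: vr[B=3072/655 G=2649088/836435] → run G
t=9: vr[B=3072/655] → run B
t=10: vr[B=4096/655] → run B
t=11: vr[B=1024/131] → run B
t=12: vr[B=6144/655] → run B
t=13: (idle)
t=14: (idle)

context switches = 7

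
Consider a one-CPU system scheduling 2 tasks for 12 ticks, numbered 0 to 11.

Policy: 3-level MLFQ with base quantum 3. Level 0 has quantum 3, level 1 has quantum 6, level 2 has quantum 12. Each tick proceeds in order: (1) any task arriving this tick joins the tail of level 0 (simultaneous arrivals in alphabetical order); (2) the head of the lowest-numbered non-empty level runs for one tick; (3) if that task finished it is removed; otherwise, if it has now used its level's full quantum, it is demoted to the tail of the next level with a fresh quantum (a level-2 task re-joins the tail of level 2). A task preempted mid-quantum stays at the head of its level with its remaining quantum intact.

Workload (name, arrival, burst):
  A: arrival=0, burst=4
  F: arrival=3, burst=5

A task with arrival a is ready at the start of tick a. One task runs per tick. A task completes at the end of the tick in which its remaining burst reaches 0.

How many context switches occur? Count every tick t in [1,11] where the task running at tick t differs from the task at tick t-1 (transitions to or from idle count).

context switches = 4

t=0: L0/L1/L2 = A/-/- → run A
t=1: L0/L1/L2 = A/-/- → run A
t=2: L0/L1/L2 = A/-/- → run A
t=3: L0/L1/L2 = F/A/- → run F
t=4: L0/L1/L2 = F/A/- → run F
t=5: L0/L1/L2 = F/A/- → run F
t=6: L0/L1/L2 = -/AF/- → run A
t=7: L0/L1/L2 = -/F/- → run F
t=8: L0/L1/L2 = -/F/- → run F
t=9: (idle)
t=10: (idle)
t=11: (idle)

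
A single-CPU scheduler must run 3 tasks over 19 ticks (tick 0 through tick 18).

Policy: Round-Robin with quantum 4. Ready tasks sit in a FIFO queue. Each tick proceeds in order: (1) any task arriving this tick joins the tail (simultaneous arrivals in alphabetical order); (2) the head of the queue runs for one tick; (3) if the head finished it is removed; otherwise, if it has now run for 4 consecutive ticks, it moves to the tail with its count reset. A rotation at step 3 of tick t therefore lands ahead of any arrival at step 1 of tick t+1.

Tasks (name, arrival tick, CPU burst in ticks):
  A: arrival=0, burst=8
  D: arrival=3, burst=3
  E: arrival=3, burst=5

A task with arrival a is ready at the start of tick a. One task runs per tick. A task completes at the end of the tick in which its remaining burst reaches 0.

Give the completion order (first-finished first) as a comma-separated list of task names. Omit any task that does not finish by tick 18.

completion order = D, A, E

t=0: queue=[A] q_used=0 → run A
t=1: queue=[A] q_used=1 → run A
t=2: queue=[A] q_used=2 → run A
t=3: queue=[A,D,E] q_used=3 → run A
t=4: queue=[D,E,A] q_used=0 → run D
t=5: queue=[D,E,A] q_used=1 → run D
t=6: queue=[D,E,A] q_used=2 → run D
t=7: queue=[E,A] q_used=0 → run E
t=8: queue=[E,A] q_used=1 → run E
t=9: queue=[E,A] q_used=2 → run E
t=10: queue=[E,A] q_used=3 → run E
t=11: queue=[A,E] q_used=0 → run A
t=12: queue=[A,E] q_used=1 → run A
t=13: queue=[A,E] q_used=2 → run A
t=14: queue=[A,E] q_used=3 → run A
t=15: queue=[E] q_used=0 → run E
t=16: (idle)
t=17: (idle)
t=18: (idle)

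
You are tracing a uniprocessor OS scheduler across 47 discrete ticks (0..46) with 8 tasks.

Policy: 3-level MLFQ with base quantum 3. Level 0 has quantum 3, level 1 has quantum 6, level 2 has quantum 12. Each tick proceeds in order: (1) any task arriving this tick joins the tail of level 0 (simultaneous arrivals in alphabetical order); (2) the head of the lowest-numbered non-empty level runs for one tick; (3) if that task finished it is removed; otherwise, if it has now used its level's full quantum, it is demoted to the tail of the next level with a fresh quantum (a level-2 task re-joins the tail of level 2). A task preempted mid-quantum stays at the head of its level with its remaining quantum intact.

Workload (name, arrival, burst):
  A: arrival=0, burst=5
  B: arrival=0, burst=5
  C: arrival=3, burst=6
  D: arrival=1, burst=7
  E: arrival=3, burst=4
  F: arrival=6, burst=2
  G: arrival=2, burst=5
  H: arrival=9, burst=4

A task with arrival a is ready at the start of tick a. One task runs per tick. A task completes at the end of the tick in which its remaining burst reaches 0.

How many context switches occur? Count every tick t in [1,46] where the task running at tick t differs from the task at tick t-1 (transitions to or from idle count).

t=0: L0/L1/L2 = AB/-/- → run A
t=1: L0/L1/L2 = ABD/-/- → run A
t=2: L0/L1/L2 = ABDG/-/- → run A
t=3: L0/L1/L2 = BDGCE/A/- → run B
t=4: L0/L1/L2 = BDGCE/A/- → run B
t=5: L0/L1/L2 = BDGCE/A/- → run B
t=6: L0/L1/L2 = DGCEF/AB/- → run D
t=7: L0/L1/L2 = DGCEF/AB/- → run D
t=8: L0/L1/L2 = DGCEF/AB/- → run D
t=9: L0/L1/L2 = GCEFH/ABD/- → run G
t=10: L0/L1/L2 = GCEFH/ABD/- → run G
t=11: L0/L1/L2 = GCEFH/ABD/- → run G
t=12: L0/L1/L2 = CEFH/ABDG/- → run C
t=13: L0/L1/L2 = CEFH/ABDG/- → run C
t=14: L0/L1/L2 = CEFH/ABDG/- → run C
t=15: L0/L1/L2 = EFH/ABDGC/- → run E
t=16: L0/L1/L2 = EFH/ABDGC/- → run E
t=17: L0/L1/L2 = EFH/ABDGC/- → run E
t=18: L0/L1/L2 = FH/ABDGCE/- → run F
t=19: L0/L1/L2 = FH/ABDGCE/- → run F
t=20: L0/L1/L2 = H/ABDGCE/- → run H
t=21: L0/L1/L2 = H/ABDGCE/- → run H
t=22: L0/L1/L2 = H/ABDGCE/- → run H
t=23: L0/L1/L2 = -/ABDGCEH/- → run A
t=24: L0/L1/L2 = -/ABDGCEH/- → run A
t=25: L0/L1/L2 = -/BDGCEH/- → run B
t=26: L0/L1/L2 = -/BDGCEH/- → run B
t=27: L0/L1/L2 = -/DGCEH/- → run D
t=28: L0/L1/L2 = -/DGCEH/- → run D
t=29: L0/L1/L2 = -/DGCEH/- → run D
t=30: L0/L1/L2 = -/DGCEH/- → run D
t=31: L0/L1/L2 = -/GCEH/- → run G
t=32: L0/L1/L2 = -/GCEH/- → run G
t=33: L0/L1/L2 = -/CEH/- → run C
t=34: L0/L1/L2 = -/CEH/- → run C
t=35: L0/L1/L2 = -/CEH/- → run C
t=36: L0/L1/L2 = -/EH/- → run E
t=37: L0/L1/L2 = -/H/- → run H
t=38: (idle)
t=39: (idle)
t=40: (idle)
t=41: (idle)
t=42: (idle)
t=43: (idle)
t=44: (idle)
t=45: (idle)
t=46: (idle)

context switches = 15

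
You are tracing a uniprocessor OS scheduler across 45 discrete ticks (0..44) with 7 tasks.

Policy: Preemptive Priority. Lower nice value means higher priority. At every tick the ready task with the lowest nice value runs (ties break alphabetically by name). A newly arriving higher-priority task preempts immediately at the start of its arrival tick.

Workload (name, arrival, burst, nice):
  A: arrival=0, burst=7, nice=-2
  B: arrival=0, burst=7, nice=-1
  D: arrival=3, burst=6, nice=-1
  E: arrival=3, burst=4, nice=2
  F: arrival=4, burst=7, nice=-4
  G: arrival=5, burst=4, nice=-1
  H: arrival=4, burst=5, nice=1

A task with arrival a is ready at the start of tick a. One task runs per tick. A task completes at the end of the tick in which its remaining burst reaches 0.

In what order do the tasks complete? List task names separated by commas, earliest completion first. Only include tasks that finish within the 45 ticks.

completion order = F, A, B, D, G, H, E

t=0: ready={A,B} → run A
t=1: ready={A,B} → run A
t=2: ready={A,B} → run A
t=3: ready={A,B,D,E} → run A
t=4: ready={A,B,D,E,F,H} → run F
t=5: ready={A,B,D,E,F,G,H} → run F
t=6: ready={A,B,D,E,F,G,H} → run F
t=7: ready={A,B,D,E,F,G,H} → run F
t=8: ready={A,B,D,E,F,G,H} → run F
t=9: ready={A,B,D,E,F,G,H} → run F
t=10: ready={A,B,D,E,F,G,H} → run F
t=11: ready={A,B,D,E,G,H} → run A
t=12: ready={A,B,D,E,G,H} → run A
t=13: ready={A,B,D,E,G,H} → run A
t=14: ready={B,D,E,G,H} → run B
t=15: ready={B,D,E,G,H} → run B
t=16: ready={B,D,E,G,H} → run B
t=17: ready={B,D,E,G,H} → run B
t=18: ready={B,D,E,G,H} → run B
t=19: ready={B,D,E,G,H} → run B
t=20: ready={B,D,E,G,H} → run B
t=21: ready={D,E,G,H} → run D
t=22: ready={D,E,G,H} → run D
t=23: ready={D,E,G,H} → run D
t=24: ready={D,E,G,H} → run D
t=25: ready={D,E,G,H} → run D
t=26: ready={D,E,G,H} → run D
t=27: ready={E,G,H} → run G
t=28: ready={E,G,H} → run G
t=29: ready={E,G,H} → run G
t=30: ready={E,G,H} → run G
t=31: ready={E,H} → run H
t=32: ready={E,H} → run H
t=33: ready={E,H} → run H
t=34: ready={E,H} → run H
t=35: ready={E,H} → run H
t=36: ready={E} → run E
t=37: ready={E} → run E
t=38: ready={E} → run E
t=39: ready={E} → run E
t=40: (idle)
t=41: (idle)
t=42: (idle)
t=43: (idle)
t=44: (idle)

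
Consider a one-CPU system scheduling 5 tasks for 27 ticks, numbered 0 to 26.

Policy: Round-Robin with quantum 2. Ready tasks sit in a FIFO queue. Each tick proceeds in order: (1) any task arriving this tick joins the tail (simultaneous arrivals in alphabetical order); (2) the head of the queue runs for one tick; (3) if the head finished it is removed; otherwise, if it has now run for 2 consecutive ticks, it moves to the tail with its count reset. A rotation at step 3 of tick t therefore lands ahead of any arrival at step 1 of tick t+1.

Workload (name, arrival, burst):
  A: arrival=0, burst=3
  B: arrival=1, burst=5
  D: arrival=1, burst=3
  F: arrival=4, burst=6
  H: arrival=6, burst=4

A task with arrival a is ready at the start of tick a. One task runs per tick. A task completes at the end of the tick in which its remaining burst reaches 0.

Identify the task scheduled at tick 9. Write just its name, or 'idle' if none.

running at tick 9 = F

t=0: queue=[A] q_used=0 → run A
t=1: queue=[A,B,D] q_used=1 → run A
t=2: queue=[B,D,A] q_used=0 → run B
t=3: queue=[B,D,A] q_used=1 → run B
t=4: queue=[D,A,B,F] q_used=0 → run D
t=5: queue=[D,A,B,F] q_used=1 → run D
t=6: queue=[A,B,F,D,H] q_used=0 → run A
t=7: queue=[B,F,D,H] q_used=0 → run B
t=8: queue=[B,F,D,H] q_used=1 → run B
t=9: queue=[F,D,H,B] q_used=0 → run F
t=10: queue=[F,D,H,B] q_used=1 → run F
t=11: queue=[D,H,B,F] q_used=0 → run D
t=12: queue=[H,B,F] q_used=0 → run H
t=13: queue=[H,B,F] q_used=1 → run H
t=14: queue=[B,F,H] q_used=0 → run B
t=15: queue=[F,H] q_used=0 → run F
t=16: queue=[F,H] q_used=1 → run F
t=17: queue=[H,F] q_used=0 → run H
t=18: queue=[H,F] q_used=1 → run H
t=19: queue=[F] q_used=0 → run F
t=20: queue=[F] q_used=1 → run F
t=21: (idle)
t=22: (idle)
t=23: (idle)
t=24: (idle)
t=25: (idle)
t=26: (idle)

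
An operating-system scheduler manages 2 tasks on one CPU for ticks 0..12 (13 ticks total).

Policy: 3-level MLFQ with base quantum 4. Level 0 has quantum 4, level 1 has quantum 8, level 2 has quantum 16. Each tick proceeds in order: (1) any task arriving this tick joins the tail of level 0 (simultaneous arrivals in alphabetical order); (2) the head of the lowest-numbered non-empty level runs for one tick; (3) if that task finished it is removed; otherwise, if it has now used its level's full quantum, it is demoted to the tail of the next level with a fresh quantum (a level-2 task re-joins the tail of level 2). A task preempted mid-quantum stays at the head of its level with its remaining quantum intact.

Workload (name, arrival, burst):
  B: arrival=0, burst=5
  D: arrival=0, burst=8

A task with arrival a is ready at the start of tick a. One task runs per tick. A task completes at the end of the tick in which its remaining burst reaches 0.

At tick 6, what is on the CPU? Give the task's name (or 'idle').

running at tick 6 = D

t=0: L0/L1/L2 = BD/-/- → run B
t=1: L0/L1/L2 = BD/-/- → run B
t=2: L0/L1/L2 = BD/-/- → run B
t=3: L0/L1/L2 = BD/-/- → run B
t=4: L0/L1/L2 = D/B/- → run D
t=5: L0/L1/L2 = D/B/- → run D
t=6: L0/L1/L2 = D/B/- → run D
t=7: L0/L1/L2 = D/B/- → run D
t=8: L0/L1/L2 = -/BD/- → run B
t=9: L0/L1/L2 = -/D/- → run D
t=10: L0/L1/L2 = -/D/- → run D
t=11: L0/L1/L2 = -/D/- → run D
t=12: L0/L1/L2 = -/D/- → run D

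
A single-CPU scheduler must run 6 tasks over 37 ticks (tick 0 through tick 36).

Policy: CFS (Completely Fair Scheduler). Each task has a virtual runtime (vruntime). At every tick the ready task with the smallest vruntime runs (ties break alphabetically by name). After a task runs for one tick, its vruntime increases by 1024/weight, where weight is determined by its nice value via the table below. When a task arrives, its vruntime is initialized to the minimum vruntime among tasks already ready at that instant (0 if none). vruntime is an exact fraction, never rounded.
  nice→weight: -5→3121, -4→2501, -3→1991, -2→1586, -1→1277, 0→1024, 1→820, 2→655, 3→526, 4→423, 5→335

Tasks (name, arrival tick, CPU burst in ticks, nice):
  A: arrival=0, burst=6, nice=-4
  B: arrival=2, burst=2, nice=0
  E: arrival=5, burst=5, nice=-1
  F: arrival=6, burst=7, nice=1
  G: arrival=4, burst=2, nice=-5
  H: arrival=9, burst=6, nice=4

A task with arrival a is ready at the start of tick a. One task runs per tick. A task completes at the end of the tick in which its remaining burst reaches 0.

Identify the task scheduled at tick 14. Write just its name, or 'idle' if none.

t=0: vr[A=0] → run A
t=1: vr[A=1024/2501] → run A
t=2: vr[A=2048/2501 B=2048/2501] → run A
t=3: vr[A=3072/2501 B=2048/2501] → run B
t=4: vr[A=3072/2501 B=4549/2501 G=3072/2501] → run A
t=5: vr[A=4096/2501 B=4549/2501 E=3072/2501 G=3072/2501] → run E
t=6: vr[A=4096/2501 B=4549/2501 E=6483968/3193777 F=3072/2501 G=3072/2501] → run F
t=7: vr[A=4096/2501 B=4549/2501 E=6483968/3193777 F=30976/12505 G=3072/2501] → run G
t=8: vr[A=4096/2501 B=4549/2501 E=6483968/3193777 F=30976/12505 G=12148736/7805621] → run G
t=9: vr[A=4096/2501 B=4549/2501 E=6483968/3193777 F=30976/12505 H=4096/2501] → run A
t=10: vr[A=5120/2501 B=4549/2501 E=6483968/3193777 F=30976/12505 H=4096/2501] → run H
t=11: vr[A=5120/2501 B=4549/2501 E=6483968/3193777 F=30976/12505 H=4293632/1057923] → run B
t=12: vr[A=5120/2501 E=6483968/3193777 F=30976/12505 H=4293632/1057923] → run E
t=13: vr[A=5120/2501 E=9044992/3193777 F=30976/12505 H=4293632/1057923] → run A
t=14: vr[E=9044992/3193777 F=30976/12505 H=4293632/1057923] → run F
t=15: vr[E=9044992/3193777 F=46592/12505 H=4293632/1057923] → run E
t=16: vr[E=11606016/3193777 F=46592/12505 H=4293632/1057923] → run E
t=17: vr[E=14167040/3193777 F=46592/12505 H=4293632/1057923] → run F
t=18: vr[E=14167040/3193777 F=62208/12505 H=4293632/1057923] → run H
t=19: vr[E=14167040/3193777 F=62208/12505 H=6854656/1057923] → run E
t=20: vr[F=62208/12505 H=6854656/1057923] → run F
t=21: vr[F=77824/12505 H=6854656/1057923] → run F
t=22: vr[F=18688/2501 H=6854656/1057923] → run H
t=23: vr[F=18688/2501 H=3138560/352641] → run F
t=24: vr[F=109056/12505 H=3138560/352641] → run F
t=25: vr[H=3138560/352641] → run H
t=26: vr[H=11976704/1057923] → run H
t=27: vr[H=14537728/1057923] → run H
t=28: (idle)
t=29: (idle)
t=30: (idle)
t=31: (idle)
t=32: (idle)
t=33: (idle)
t=34: (idle)
t=35: (idle)
t=36: (idle)

running at tick 14 = F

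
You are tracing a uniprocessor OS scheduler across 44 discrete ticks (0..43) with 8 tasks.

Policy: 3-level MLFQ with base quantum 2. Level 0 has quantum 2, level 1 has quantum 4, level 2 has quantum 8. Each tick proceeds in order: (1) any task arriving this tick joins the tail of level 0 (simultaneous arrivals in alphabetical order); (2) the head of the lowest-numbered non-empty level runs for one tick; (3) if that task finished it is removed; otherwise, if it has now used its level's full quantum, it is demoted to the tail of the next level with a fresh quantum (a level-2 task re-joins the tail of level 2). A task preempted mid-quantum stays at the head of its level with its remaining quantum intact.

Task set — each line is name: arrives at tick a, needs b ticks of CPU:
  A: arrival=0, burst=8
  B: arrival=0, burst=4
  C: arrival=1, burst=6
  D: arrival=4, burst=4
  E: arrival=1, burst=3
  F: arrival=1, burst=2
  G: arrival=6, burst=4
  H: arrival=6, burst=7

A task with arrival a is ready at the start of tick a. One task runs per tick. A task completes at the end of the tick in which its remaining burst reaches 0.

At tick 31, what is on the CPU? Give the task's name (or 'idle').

running at tick 31 = H

t=0: L0/L1/L2 = AB/-/- → run A
t=1: L0/L1/L2 = ABCEF/-/- → run A
t=2: L0/L1/L2 = BCEF/A/- → run B
t=3: L0/L1/L2 = BCEF/A/- → run B
t=4: L0/L1/L2 = CEFD/AB/- → run C
t=5: L0/L1/L2 = CEFD/AB/- → run C
t=6: L0/L1/L2 = EFDGH/ABC/- → run E
t=7: L0/L1/L2 = EFDGH/ABC/- → run E
t=8: L0/L1/L2 = FDGH/ABCE/- → run F
t=9: L0/L1/L2 = FDGH/ABCE/- → run F
t=10: L0/L1/L2 = DGH/ABCE/- → run D
t=11: L0/L1/L2 = DGH/ABCE/- → run D
t=12: L0/L1/L2 = GH/ABCED/- → run G
t=13: L0/L1/L2 = GH/ABCED/- → run G
t=14: L0/L1/L2 = H/ABCEDG/- → run H
t=15: L0/L1/L2 = H/ABCEDG/- → run H
t=16: L0/L1/L2 = -/ABCEDGH/- → run A
t=17: L0/L1/L2 = -/ABCEDGH/- → run A
t=18: L0/L1/L2 = -/ABCEDGH/- → run A
t=19: L0/L1/L2 = -/ABCEDGH/- → run A
t=20: L0/L1/L2 = -/BCEDGH/A → run B
t=21: L0/L1/L2 = -/BCEDGH/A → run B
t=22: L0/L1/L2 = -/CEDGH/A → run C
t=23: L0/L1/L2 = -/CEDGH/A → run C
t=24: L0/L1/L2 = -/CEDGH/A → run C
t=25: L0/L1/L2 = -/CEDGH/A → run C
t=26: L0/L1/L2 = -/EDGH/A → run E
t=27: L0/L1/L2 = -/DGH/A → run D
t=28: L0/L1/L2 = -/DGH/A → run D
t=29: L0/L1/L2 = -/GH/A → run G
t=30: L0/L1/L2 = -/GH/A → run G
t=31: L0/L1/L2 = -/H/A → run H
t=32: L0/L1/L2 = -/H/A → run H
t=33: L0/L1/L2 = -/H/A → run H
t=34: L0/L1/L2 = -/H/A → run H
t=35: L0/L1/L2 = -/-/AH → run A
t=36: L0/L1/L2 = -/-/AH → run A
t=37: L0/L1/L2 = -/-/H → run H
t=38: (idle)
t=39: (idle)
t=40: (idle)
t=41: (idle)
t=42: (idle)
t=43: (idle)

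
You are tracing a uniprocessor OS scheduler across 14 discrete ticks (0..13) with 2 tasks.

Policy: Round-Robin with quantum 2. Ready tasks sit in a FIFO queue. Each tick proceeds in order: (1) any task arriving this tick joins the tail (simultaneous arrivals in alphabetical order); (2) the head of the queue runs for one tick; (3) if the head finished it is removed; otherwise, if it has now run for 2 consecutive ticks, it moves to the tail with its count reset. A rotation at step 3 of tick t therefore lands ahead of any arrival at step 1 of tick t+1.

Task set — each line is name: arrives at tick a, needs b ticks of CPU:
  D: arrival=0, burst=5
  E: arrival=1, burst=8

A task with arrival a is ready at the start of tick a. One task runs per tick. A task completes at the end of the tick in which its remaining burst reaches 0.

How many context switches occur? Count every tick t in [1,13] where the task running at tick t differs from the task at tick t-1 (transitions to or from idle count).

t=0: queue=[D] q_used=0 → run D
t=1: queue=[D,E] q_used=1 → run D
t=2: queue=[E,D] q_used=0 → run E
t=3: queue=[E,D] q_used=1 → run E
t=4: queue=[D,E] q_used=0 → run D
t=5: queue=[D,E] q_used=1 → run D
t=6: queue=[E,D] q_used=0 → run E
t=7: queue=[E,D] q_used=1 → run E
t=8: queue=[D,E] q_used=0 → run D
t=9: queue=[E] q_used=0 → run E
t=10: queue=[E] q_used=1 → run E
t=11: queue=[E] q_used=0 → run E
t=12: queue=[E] q_used=1 → run E
t=13: (idle)

context switches = 6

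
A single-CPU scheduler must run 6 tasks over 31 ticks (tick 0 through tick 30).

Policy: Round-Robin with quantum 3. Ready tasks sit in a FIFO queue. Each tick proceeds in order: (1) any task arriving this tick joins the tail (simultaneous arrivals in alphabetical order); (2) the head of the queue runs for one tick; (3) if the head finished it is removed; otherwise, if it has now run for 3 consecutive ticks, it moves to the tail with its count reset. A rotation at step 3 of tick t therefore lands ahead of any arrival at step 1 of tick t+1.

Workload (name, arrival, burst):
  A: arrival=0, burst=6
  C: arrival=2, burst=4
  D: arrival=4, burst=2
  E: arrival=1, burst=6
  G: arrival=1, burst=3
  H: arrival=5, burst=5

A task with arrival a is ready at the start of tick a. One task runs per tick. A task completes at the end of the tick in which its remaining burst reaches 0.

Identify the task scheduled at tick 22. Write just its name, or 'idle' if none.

running at tick 22 = E

t=0: queue=[A] q_used=0 → run A
t=1: queue=[A,E,G] q_used=1 → run A
t=2: queue=[A,E,G,C] q_used=2 → run A
t=3: queue=[E,G,C,A] q_used=0 → run E
t=4: queue=[E,G,C,A,D] q_used=1 → run E
t=5: queue=[E,G,C,A,D,H] q_used=2 → run E
t=6: queue=[G,C,A,D,H,E] q_used=0 → run G
t=7: queue=[G,C,A,D,H,E] q_used=1 → run G
t=8: queue=[G,C,A,D,H,E] q_used=2 → run G
t=9: queue=[C,A,D,H,E] q_used=0 → run C
t=10: queue=[C,A,D,H,E] q_used=1 → run C
t=11: queue=[C,A,D,H,E] q_used=2 → run C
t=12: queue=[A,D,H,E,C] q_used=0 → run A
t=13: queue=[A,D,H,E,C] q_used=1 → run A
t=14: queue=[A,D,H,E,C] q_used=2 → run A
t=15: queue=[D,H,E,C] q_used=0 → run D
t=16: queue=[D,H,E,C] q_used=1 → run D
t=17: queue=[H,E,C] q_used=0 → run H
t=18: queue=[H,E,C] q_used=1 → run H
t=19: queue=[H,E,C] q_used=2 → run H
t=20: queue=[E,C,H] q_used=0 → run E
t=21: queue=[E,C,H] q_used=1 → run E
t=22: queue=[E,C,H] q_used=2 → run E
t=23: queue=[C,H] q_used=0 → run C
t=24: queue=[H] q_used=0 → run H
t=25: queue=[H] q_used=1 → run H
t=26: (idle)
t=27: (idle)
t=28: (idle)
t=29: (idle)
t=30: (idle)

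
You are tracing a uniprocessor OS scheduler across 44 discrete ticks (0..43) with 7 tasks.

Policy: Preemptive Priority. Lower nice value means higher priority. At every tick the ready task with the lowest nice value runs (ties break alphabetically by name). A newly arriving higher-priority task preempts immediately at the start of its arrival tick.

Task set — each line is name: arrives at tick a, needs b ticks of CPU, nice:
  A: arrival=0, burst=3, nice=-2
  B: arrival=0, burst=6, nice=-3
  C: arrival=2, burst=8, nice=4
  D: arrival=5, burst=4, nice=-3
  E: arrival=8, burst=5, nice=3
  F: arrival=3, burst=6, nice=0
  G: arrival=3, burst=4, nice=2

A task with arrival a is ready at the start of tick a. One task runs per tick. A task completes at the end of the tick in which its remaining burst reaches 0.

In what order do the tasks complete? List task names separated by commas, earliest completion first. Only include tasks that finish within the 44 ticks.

t=0: ready={A,B} → run B
t=1: ready={A,B} → run B
t=2: ready={A,B,C} → run B
t=3: ready={A,B,C,F,G} → run B
t=4: ready={A,B,C,F,G} → run B
t=5: ready={A,B,C,D,F,G} → run B
t=6: ready={A,C,D,F,G} → run D
t=7: ready={A,C,D,F,G} → run D
t=8: ready={A,C,D,E,F,G} → run D
t=9: ready={A,C,D,E,F,G} → run D
t=10: ready={A,C,E,F,G} → run A
t=11: ready={A,C,E,F,G} → run A
t=12: ready={A,C,E,F,G} → run A
t=13: ready={C,E,F,G} → run F
t=14: ready={C,E,F,G} → run F
t=15: ready={C,E,F,G} → run F
t=16: ready={C,E,F,G} → run F
t=17: ready={C,E,F,G} → run F
t=18: ready={C,E,F,G} → run F
t=19: ready={C,E,G} → run G
t=20: ready={C,E,G} → run G
t=21: ready={C,E,G} → run G
t=22: ready={C,E,G} → run G
t=23: ready={C,E} → run E
t=24: ready={C,E} → run E
t=25: ready={C,E} → run E
t=26: ready={C,E} → run E
t=27: ready={C,E} → run E
t=28: ready={C} → run C
t=29: ready={C} → run C
t=30: ready={C} → run C
t=31: ready={C} → run C
t=32: ready={C} → run C
t=33: ready={C} → run C
t=34: ready={C} → run C
t=35: ready={C} → run C
t=36: (idle)
t=37: (idle)
t=38: (idle)
t=39: (idle)
t=40: (idle)
t=41: (idle)
t=42: (idle)
t=43: (idle)

completion order = B, D, A, F, G, E, C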